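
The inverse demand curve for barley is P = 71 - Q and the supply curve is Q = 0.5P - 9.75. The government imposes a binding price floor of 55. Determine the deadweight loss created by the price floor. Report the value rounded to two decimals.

Rewriting supply in inverse form: P = 19.5 + 2Q.
Free-market equilibrium: 71 - Q = 19.5 + 2Q gives Q* = 17.1667, P* = 53.8333.
At the floor price 55, quantity demanded is (71 - 55)/1 = 16; demand is the short side, so Q = 16 trades at P = 55.
At Q = 16 the demand price is 55 and the supply price is 51.5. Deadweight loss is the triangle between the curves from 16 to 17.1667: (1/2)(55 - 51.5)(17.1667 - 16) = 2.0417.

2.04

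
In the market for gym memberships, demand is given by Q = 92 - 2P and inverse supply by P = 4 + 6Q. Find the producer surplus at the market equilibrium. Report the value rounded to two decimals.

125.25

Rewriting demand in inverse form: P = 46 - 0.5Q.
Setting demand equal to supply, 42 = 6.5Q, so Q* = 6.4615 and P* = 42.7692.
The supply curve's price intercept is 4, so PS = (1/2)(Q*)(P* - 4) = (1/2)(6.4615)(38.7692) = 125.2544.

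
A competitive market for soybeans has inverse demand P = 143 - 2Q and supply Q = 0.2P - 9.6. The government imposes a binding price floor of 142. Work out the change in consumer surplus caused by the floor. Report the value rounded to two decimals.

-183.93

Rewriting supply in inverse form: P = 48 + 5Q.
Without the control, 143 - 2Q = 48 + 5Q so Q* = 13.5714 and P* = 115.8571.
At the floor price 142, quantity demanded is (143 - 142)/2 = 0.5; demand is the short side, so Q = 0.5 trades at P = 142.
CS goes from (1/2)(13.5714)(27.1429) = 184.1837 to 0.25 (computed as (143 - 142)(0.5) - (1/2)(2)(0.5)^2), a change of -183.9337.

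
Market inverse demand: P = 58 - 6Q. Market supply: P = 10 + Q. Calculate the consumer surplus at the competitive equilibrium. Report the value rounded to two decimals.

Equilibrium: 58 - 6Q = 10 + Q, so Q* = 6.8571 and P* = 16.8571.
CS is the area between the demand curve and P* from 0 to Q*: (1/2)(6.8571)(41.1429) = 141.0612.

141.06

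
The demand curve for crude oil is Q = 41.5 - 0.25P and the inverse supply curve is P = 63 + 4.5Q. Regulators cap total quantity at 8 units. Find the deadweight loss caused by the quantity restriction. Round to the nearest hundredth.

72.06

Rewriting demand in inverse form: P = 166 - 4Q.
Without the quota, 166 - 4Q = 63 + 4.5Q gives Q* = 12.1176.
At Q = 8 the demand price is 166 - 4(8) = 134 and the supply price is 63 + 4.5(8) = 99.
DWL = (1/2)(gap between curves at 8) x (Q* - 8) = (1/2)(35)(4.1176) = 72.0588.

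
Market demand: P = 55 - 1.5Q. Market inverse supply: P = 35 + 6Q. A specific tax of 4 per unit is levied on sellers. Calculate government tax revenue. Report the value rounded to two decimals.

Pre-tax equilibrium: 55 - 1.5Q = 35 + 6Q gives Q* = 2.6667, P* = 51.
With the tax, sellers need 4 more per unit: 55 - 1.5Q = 35 + 6Q + 4, so Q_t = 2.1333. Buyers pay P_b = 51.8; sellers receive P_s = P_b - 4 = 47.8.
Revenue is the tax times quantity traded: 4 x 2.1333 = 8.5333.

8.53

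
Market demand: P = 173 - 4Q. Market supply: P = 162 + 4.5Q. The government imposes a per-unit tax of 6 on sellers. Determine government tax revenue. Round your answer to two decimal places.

Pre-tax equilibrium: 173 - 4Q = 162 + 4.5Q gives Q* = 1.2941, P* = 167.8235.
A tax on sellers shifts supply up by 6: 173 - 4Q = 162 + 4.5Q + 6, so Q_t = 0.5882. Buyers pay P_b = 170.6471; sellers receive P_s = P_b - 6 = 164.6471.
Tax revenue = t x Q_t = 6 x 0.5882 = 3.5294.

3.53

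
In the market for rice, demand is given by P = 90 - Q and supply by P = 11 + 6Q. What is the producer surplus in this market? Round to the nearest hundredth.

Equilibrium: 90 - Q = 11 + 6Q, so Q* = 11.2857 and P* = 78.7143.
PS is the area between P* and the supply curve from 0 to Q*: (1/2)(11.2857)(67.7143) = 382.102.

382.10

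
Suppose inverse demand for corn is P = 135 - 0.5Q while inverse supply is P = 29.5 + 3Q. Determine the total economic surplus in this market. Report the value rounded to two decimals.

Setting demand equal to supply, 105.5 = 3.5Q, so Q* = 30.1429 and P* = 119.9286.
CS = (1/2)(30.1429)(15.0714) = 227.148 and PS = (1/2)(30.1429)(90.4286) = 1362.8878, so total surplus = 1590.0357.

1590.04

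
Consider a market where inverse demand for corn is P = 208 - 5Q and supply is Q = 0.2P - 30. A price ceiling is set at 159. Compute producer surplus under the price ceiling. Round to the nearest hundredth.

8.10

Rewriting supply in inverse form: P = 150 + 5Q.
Without the control, 208 - 5Q = 150 + 5Q so Q* = 5.8 and P* = 179.
At the ceiling price 159, quantity supplied is (159 - 150)/5 = 1.8; supply is the short side, so Q = 1.8 trades at P = 159.
PS is the triangle above supply below 159: (1/2)(1.8)(159 - 150) = 8.1.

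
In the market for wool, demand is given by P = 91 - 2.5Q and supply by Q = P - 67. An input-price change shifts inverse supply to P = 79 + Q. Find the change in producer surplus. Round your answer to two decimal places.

-17.63

Rewriting supply in inverse form: P = 67 + Q.
Initial equilibrium: Q_0 = 6.8571, P_0 = 73.8571; CS_0 = (1/2)(6.8571)(17.1429) = 58.7755, PS_0 = (1/2)(6.8571)(6.8571) = 23.5102.
New equilibrium: 91 - 2.5Q = 79 + Q gives Q_1 = 3.4286, P_1 = 82.4286; CS_1 = 14.6939, PS_1 = 5.8776.
Change in producer surplus = 5.8776 - 23.5102 = -17.6327.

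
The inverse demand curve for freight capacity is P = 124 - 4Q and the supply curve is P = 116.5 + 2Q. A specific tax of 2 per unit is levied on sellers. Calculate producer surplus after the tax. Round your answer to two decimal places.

Without the tax, 124 - 4Q = 116.5 + 2Q so Q* = 1.25 and P* = 119.
With the tax, sellers need 2 more per unit: 124 - 4Q = 116.5 + 2Q + 2, so Q_t = 0.9167. Buyers pay P_b = 120.3333; sellers receive P_s = P_b - 2 = 118.3333.
PS = (1/2)(Q_t)(P_s - 116.5) = (1/2)(0.9167)(1.8333) = 0.8403.

0.84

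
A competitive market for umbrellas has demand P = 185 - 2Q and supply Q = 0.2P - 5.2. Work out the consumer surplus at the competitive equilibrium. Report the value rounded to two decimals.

515.94

Rewriting supply in inverse form: P = 26 + 5Q.
Set 185 - 2Q = 26 + 5Q, which gives 159 = 7Q, so Q* = 22.7143 and P* = 185 - 2(22.7143) = 139.5714.
Consumer surplus is the triangle under demand above P*: (1/2)(22.7143)(185 - 139.5714) = (1/2)(22.7143)(45.4286) = 515.9388.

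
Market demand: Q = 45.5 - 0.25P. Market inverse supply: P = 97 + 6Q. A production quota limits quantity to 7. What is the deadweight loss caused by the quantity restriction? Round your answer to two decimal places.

11.25

Rewriting demand in inverse form: P = 182 - 4Q.
Without the quota, 182 - 4Q = 97 + 6Q gives Q* = 8.5.
At Q = 7 the demand price is 182 - 4(7) = 154 and the supply price is 97 + 6(7) = 139.
Deadweight loss is the triangle between the curves from 7 to 8.5: (1/2)(154 - 139)(8.5 - 7) = 11.25.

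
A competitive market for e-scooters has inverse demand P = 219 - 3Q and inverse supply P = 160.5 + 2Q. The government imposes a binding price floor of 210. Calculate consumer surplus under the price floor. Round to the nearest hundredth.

Without the control, 219 - 3Q = 160.5 + 2Q so Q* = 11.7 and P* = 183.9.
At the floor price 210, quantity demanded is (219 - 210)/3 = 3; demand is the short side, so Q = 3 trades at P = 210.
CS is the triangle under demand above 210: (1/2)(3)(219 - 210) = 13.5.

13.50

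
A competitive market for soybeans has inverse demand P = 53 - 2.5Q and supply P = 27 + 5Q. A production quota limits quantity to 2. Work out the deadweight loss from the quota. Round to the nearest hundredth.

8.07

Without the quota, 53 - 2.5Q = 27 + 5Q gives Q* = 3.4667.
At Q = 2 the demand price is 53 - 2.5(2) = 48 and the supply price is 27 + 5(2) = 37.
DWL = (1/2)(gap between curves at 2) x (Q* - 2) = (1/2)(11)(1.4667) = 8.0667.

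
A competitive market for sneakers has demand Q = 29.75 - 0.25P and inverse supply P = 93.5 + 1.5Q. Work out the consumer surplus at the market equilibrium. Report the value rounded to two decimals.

Rewriting demand in inverse form: P = 119 - 4Q.
Setting demand equal to supply, 25.5 = 5.5Q, so Q* = 4.6364 and P* = 100.4545.
The demand choke price is 119, so CS = (1/2)(Q*)(119 - P*) = (1/2)(4.6364)(18.5455) = 42.9917.

42.99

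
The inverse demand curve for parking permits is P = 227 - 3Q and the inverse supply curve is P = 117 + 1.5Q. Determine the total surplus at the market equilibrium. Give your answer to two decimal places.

Setting demand equal to supply, 110 = 4.5Q, so Q* = 24.4444 and P* = 153.6667.
Total surplus is the full triangle between the curves from 0 to Q*: (1/2)(24.4444)(227 - 117) = 1344.4444.

1344.44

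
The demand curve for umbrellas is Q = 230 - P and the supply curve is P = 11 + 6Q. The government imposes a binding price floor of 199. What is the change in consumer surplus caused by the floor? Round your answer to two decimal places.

-8.90

Rewriting demand in inverse form: P = 230 - Q.
Free-market equilibrium: 230 - Q = 11 + 6Q gives Q* = 31.2857, P* = 198.7143.
At P = 199, buyers demand (230 - 199)/1 = 31 while sellers would supply more, so the quantity traded is 31 at price 199.
CS goes from (1/2)(31.2857)(31.2857) = 489.398 to 480.5 (computed as (230 - 199)(31) - (1/2)(1)(31)^2), a change of -8.898.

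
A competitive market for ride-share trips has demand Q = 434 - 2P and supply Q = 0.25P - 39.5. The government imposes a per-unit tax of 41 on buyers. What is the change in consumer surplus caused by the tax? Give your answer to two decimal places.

-38.98

Rewriting demand in inverse form: P = 217 - 0.5Q.
Rewriting supply in inverse form: P = 158 + 4Q.
Pre-tax equilibrium: 217 - 0.5Q = 158 + 4Q gives Q* = 13.1111, P* = 210.4444.
With the tax, buyers' net willingness to pay falls by 41: (217 - 41) - 0.5Q = 158 + 4Q, so Q_t = 4. Buyers pay P_b = 215; sellers receive P_s = P_b - 41 = 174.
Consumers lose the trapezoid between P* and P_b out to Q_t plus the triangle from Q_t to Q*: change in CS = 4 - 42.9753 = -38.9753.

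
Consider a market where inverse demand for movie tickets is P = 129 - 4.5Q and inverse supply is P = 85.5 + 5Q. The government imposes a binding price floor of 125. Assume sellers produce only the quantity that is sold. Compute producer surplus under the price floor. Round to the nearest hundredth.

Free-market equilibrium: 129 - 4.5Q = 85.5 + 5Q gives Q* = 4.5789, P* = 108.3947.
At P = 125, buyers demand (129 - 125)/4.5 = 0.8889 while sellers would supply more, so the quantity traded is 0.8889 at price 125.
The supply price at Q = 0.8889 is 89.9444. PS is the trapezoid between 125 and supply over [0, 0.8889]: (1/2)[(125 - 85.5) + (125 - 89.9444)](0.8889) = 33.1358.

33.14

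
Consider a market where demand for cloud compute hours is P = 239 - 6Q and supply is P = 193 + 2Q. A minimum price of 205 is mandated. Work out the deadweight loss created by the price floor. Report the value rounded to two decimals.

Without the control, 239 - 6Q = 193 + 2Q so Q* = 5.75 and P* = 204.5.
At the floor price 205, quantity demanded is (239 - 205)/6 = 5.6667; demand is the short side, so Q = 5.6667 trades at P = 205.
At Q = 5.6667 the demand price is 205 and the supply price is 204.3333. Deadweight loss is the triangle between the curves from 5.6667 to 5.75: (1/2)(205 - 204.3333)(5.75 - 5.6667) = 0.0278.

0.03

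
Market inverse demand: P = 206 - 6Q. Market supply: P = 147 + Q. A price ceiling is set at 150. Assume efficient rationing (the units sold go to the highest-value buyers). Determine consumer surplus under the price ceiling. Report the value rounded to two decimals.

141.00

Without the control, 206 - 6Q = 147 + Q so Q* = 8.4286 and P* = 155.4286.
At P = 150, sellers supply (150 - 147)/1 = 3 while buyers want more, so the quantity traded is 3 at price 150.
The demand price at Q = 3 is 188. CS is the trapezoid between demand and 150 over [0, 3]: (1/2)[(206 - 150) + (188 - 150)](3) = 141.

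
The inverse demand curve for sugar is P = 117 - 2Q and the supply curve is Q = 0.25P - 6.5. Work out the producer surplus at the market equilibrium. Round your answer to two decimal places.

460.06

Rewriting supply in inverse form: P = 26 + 4Q.
Equilibrium: 117 - 2Q = 26 + 4Q, so Q* = 15.1667 and P* = 86.6667.
Producer surplus is the triangle above supply below P*: (1/2)(15.1667)(86.6667 - 26) = (1/2)(15.1667)(60.6667) = 460.0556.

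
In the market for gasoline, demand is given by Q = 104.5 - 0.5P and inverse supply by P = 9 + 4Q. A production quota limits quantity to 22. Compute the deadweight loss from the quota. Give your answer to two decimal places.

Rewriting demand in inverse form: P = 209 - 2Q.
Without the quota, 209 - 2Q = 9 + 4Q gives Q* = 33.3333.
At Q = 22 the demand price is 209 - 2(22) = 165 and the supply price is 9 + 4(22) = 97.
DWL = (1/2)(gap between curves at 22) x (Q* - 22) = (1/2)(68)(11.3333) = 385.3333.

385.33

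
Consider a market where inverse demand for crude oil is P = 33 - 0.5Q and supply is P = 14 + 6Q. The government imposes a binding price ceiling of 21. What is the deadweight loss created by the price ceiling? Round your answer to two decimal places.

Free-market equilibrium: 33 - 0.5Q = 14 + 6Q gives Q* = 2.9231, P* = 31.5385.
At the ceiling price 21, quantity supplied is (21 - 14)/6 = 1.1667; supply is the short side, so Q = 1.1667 trades at P = 21.
The lost-trades triangle has base Q* - 1.1667 = 1.7564 and height equal to the gap between the curves at Q = 1.1667, which is 32.4167 - 21 = 11.4167. DWL = (1/2)(1.7564)(11.4167) = 10.0262.

10.03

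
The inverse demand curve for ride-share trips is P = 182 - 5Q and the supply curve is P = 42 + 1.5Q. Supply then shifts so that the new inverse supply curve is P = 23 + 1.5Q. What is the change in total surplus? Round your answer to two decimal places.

Initial equilibrium: Q_0 = 21.5385, P_0 = 74.3077; CS_0 = (1/2)(21.5385)(107.6923) = 1159.7633, PS_0 = (1/2)(21.5385)(32.3077) = 347.929.
New equilibrium: 182 - 5Q = 23 + 1.5Q gives Q_1 = 24.4615, P_1 = 59.6923; CS_1 = 1495.9172, PS_1 = 448.7751.
Change in total surplus = (1495.9172 + 448.7751) - (1159.7633 + 347.929) = 437.

437.00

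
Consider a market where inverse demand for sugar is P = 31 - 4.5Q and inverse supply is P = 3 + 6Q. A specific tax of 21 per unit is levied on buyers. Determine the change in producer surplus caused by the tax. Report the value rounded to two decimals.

-20.00

Without the tax, 31 - 4.5Q = 3 + 6Q so Q* = 2.6667 and P* = 19.
A tax on buyers shifts demand down by 21: (31 - 21) - 4.5Q = 3 + 6Q, so Q_t = 0.6667. Buyers pay P_b = 28; sellers receive P_s = P_b - 21 = 7.
PS falls from (1/2)(2.6667)(16) = 21.3333 to (1/2)(0.6667)(4) = 1.3333, a change of -20.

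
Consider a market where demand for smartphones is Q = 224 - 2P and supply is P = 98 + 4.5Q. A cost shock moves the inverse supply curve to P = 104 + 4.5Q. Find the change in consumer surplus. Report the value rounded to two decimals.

Rewriting demand in inverse form: P = 112 - 0.5Q.
Initial equilibrium: Q_0 = 2.8, P_0 = 110.6; CS_0 = (1/2)(2.8)(1.4) = 1.96, PS_0 = (1/2)(2.8)(12.6) = 17.64.
New equilibrium: 112 - 0.5Q = 104 + 4.5Q gives Q_1 = 1.6, P_1 = 111.2; CS_1 = 0.64, PS_1 = 5.76.
Change in consumer surplus = 0.64 - 1.96 = -1.32.

-1.32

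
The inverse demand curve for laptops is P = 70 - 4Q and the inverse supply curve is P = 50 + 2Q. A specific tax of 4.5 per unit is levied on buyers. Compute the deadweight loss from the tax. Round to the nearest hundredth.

Without the tax, 70 - 4Q = 50 + 2Q so Q* = 3.3333 and P* = 56.6667.
A tax on buyers shifts demand down by 4.5: (70 - 4.5) - 4Q = 50 + 2Q, so Q_t = 2.5833. Buyers pay P_b = 59.6667; sellers receive P_s = P_b - 4.5 = 55.1667.
Deadweight loss is the triangle between the curves from Q_t to Q*: (1/2)(3.3333 - 2.5833)(4.5) = 1.6875.

1.69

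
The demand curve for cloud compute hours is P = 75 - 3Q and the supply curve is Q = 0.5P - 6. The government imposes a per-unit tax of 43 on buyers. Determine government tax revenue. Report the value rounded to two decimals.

172.00

Rewriting supply in inverse form: P = 12 + 2Q.
Pre-tax equilibrium: 75 - 3Q = 12 + 2Q gives Q* = 12.6, P* = 37.2.
A tax on buyers shifts demand down by 43: (75 - 43) - 3Q = 12 + 2Q, so Q_t = 4. Buyers pay P_b = 63; sellers receive P_s = P_b - 43 = 20.
Tax revenue = t x Q_t = 43 x 4 = 172.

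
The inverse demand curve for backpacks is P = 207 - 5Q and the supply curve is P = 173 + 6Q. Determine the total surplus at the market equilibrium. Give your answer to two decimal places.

Equilibrium: 207 - 5Q = 173 + 6Q, so Q* = 3.0909 and P* = 191.5455.
Total surplus is the full triangle between the curves from 0 to Q*: (1/2)(3.0909)(207 - 173) = 52.5455.

52.55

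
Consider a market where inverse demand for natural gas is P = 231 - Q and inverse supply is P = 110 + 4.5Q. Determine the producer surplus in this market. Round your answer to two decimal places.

Set 231 - Q = 110 + 4.5Q, which gives 121 = 5.5Q, so Q* = 22 and P* = 231 - (22) = 209.
Producer surplus is the triangle above supply below P*: (1/2)(22)(209 - 110) = (1/2)(22)(99) = 1089.

1089.00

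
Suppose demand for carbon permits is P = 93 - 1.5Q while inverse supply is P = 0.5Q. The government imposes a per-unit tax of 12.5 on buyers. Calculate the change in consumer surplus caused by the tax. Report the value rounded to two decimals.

-406.64

Pre-tax equilibrium: 93 - 1.5Q = 0.5Q gives Q* = 46.5, P* = 23.25.
With the tax, buyers' net willingness to pay falls by 12.5: (93 - 12.5) - 1.5Q = 0.5Q, so Q_t = 40.25. Buyers pay P_b = 32.625; sellers receive P_s = P_b - 12.5 = 20.125.
Consumers lose the trapezoid between P* and P_b out to Q_t plus the triangle from Q_t to Q*: change in CS = 1215.0469 - 1621.6875 = -406.6406.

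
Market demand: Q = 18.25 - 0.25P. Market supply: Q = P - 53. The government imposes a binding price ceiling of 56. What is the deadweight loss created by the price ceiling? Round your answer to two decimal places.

2.50

Rewriting demand in inverse form: P = 73 - 4Q.
Rewriting supply in inverse form: P = 53 + Q.
Without the control, 73 - 4Q = 53 + Q so Q* = 4 and P* = 57.
At P = 56, sellers supply (56 - 53)/1 = 3 while buyers want more, so the quantity traded is 3 at price 56.
At Q = 3 the demand price is 61 and the supply price is 56. Deadweight loss is the triangle between the curves from 3 to 4: (1/2)(61 - 56)(4 - 3) = 2.5.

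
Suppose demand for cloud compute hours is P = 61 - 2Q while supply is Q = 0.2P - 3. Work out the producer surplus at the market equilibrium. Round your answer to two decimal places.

Rewriting supply in inverse form: P = 15 + 5Q.
Set 61 - 2Q = 15 + 5Q, which gives 46 = 7Q, so Q* = 6.5714 and P* = 61 - 2(6.5714) = 47.8571.
The supply curve's price intercept is 15, so PS = (1/2)(Q*)(P* - 15) = (1/2)(6.5714)(32.8571) = 107.9592.

107.96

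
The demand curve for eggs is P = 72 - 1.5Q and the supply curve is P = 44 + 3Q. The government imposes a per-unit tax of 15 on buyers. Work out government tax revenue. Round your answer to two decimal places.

Pre-tax equilibrium: 72 - 1.5Q = 44 + 3Q gives Q* = 6.2222, P* = 62.6667.
With the tax, buyers' net willingness to pay falls by 15: (72 - 15) - 1.5Q = 44 + 3Q, so Q_t = 2.8889. Buyers pay P_b = 67.6667; sellers receive P_s = P_b - 15 = 52.6667.
Tax revenue = t x Q_t = 15 x 2.8889 = 43.3333.

43.33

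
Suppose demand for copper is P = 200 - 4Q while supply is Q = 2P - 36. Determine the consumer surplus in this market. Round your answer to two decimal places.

Rewriting supply in inverse form: P = 18 + 0.5Q.
Set 200 - 4Q = 18 + 0.5Q, which gives 182 = 4.5Q, so Q* = 40.4444 and P* = 200 - 4(40.4444) = 38.2222.
CS is the area between the demand curve and P* from 0 to Q*: (1/2)(40.4444)(161.7778) = 3271.5062.

3271.51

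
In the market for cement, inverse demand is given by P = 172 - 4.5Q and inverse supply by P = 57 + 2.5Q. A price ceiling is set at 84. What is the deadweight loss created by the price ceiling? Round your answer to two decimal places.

Free-market equilibrium: 172 - 4.5Q = 57 + 2.5Q gives Q* = 16.4286, P* = 98.0714.
At P = 84, sellers supply (84 - 57)/2.5 = 10.8 while buyers want more, so the quantity traded is 10.8 at price 84.
The lost-trades triangle has base Q* - 10.8 = 5.6286 and height equal to the gap between the curves at Q = 10.8, which is 123.4 - 84 = 39.4. DWL = (1/2)(5.6286)(39.4) = 110.8829.

110.88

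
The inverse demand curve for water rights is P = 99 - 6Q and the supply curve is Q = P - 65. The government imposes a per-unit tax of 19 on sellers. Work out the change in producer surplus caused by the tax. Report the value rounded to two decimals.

Rewriting supply in inverse form: P = 65 + Q.
Pre-tax equilibrium: 99 - 6Q = 65 + Q gives Q* = 4.8571, P* = 69.8571.
A tax on sellers shifts supply up by 19: 99 - 6Q = 65 + Q + 19, so Q_t = 2.1429. Buyers pay P_b = 86.1429; sellers receive P_s = P_b - 19 = 67.1429.
PS falls from (1/2)(4.8571)(4.8571) = 11.7959 to (1/2)(2.1429)(2.1429) = 2.2959, a change of -9.5.

-9.50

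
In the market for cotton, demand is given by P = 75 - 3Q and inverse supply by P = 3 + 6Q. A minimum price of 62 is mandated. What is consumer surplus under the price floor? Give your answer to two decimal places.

Without the control, 75 - 3Q = 3 + 6Q so Q* = 8 and P* = 51.
At the floor price 62, quantity demanded is (75 - 62)/3 = 4.3333; demand is the short side, so Q = 4.3333 trades at P = 62.
CS is the triangle under demand above 62: (1/2)(4.3333)(75 - 62) = 28.1667.

28.17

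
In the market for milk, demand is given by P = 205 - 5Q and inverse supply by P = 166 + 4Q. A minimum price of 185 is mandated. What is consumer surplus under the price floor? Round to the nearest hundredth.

40.00

Free-market equilibrium: 205 - 5Q = 166 + 4Q gives Q* = 4.3333, P* = 183.3333.
At P = 185, buyers demand (205 - 185)/5 = 4 while sellers would supply more, so the quantity traded is 4 at price 185.
CS is the triangle under demand above 185: (1/2)(4)(205 - 185) = 40.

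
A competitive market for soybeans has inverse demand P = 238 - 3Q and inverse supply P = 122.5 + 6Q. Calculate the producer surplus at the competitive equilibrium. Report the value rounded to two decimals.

Set 238 - 3Q = 122.5 + 6Q, which gives 115.5 = 9Q, so Q* = 12.8333 and P* = 238 - 3(12.8333) = 199.5.
PS is the area between P* and the supply curve from 0 to Q*: (1/2)(12.8333)(77) = 494.0833.

494.08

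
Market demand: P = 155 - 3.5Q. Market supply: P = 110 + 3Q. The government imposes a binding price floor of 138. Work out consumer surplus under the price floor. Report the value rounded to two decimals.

41.29

Free-market equilibrium: 155 - 3.5Q = 110 + 3Q gives Q* = 6.9231, P* = 130.7692.
At P = 138, buyers demand (155 - 138)/3.5 = 4.8571 while sellers would supply more, so the quantity traded is 4.8571 at price 138.
CS is the triangle under demand above 138: (1/2)(4.8571)(155 - 138) = 41.2857.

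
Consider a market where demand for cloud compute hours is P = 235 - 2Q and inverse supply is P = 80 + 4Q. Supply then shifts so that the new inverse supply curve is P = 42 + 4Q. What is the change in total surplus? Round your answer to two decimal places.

1102.00

Initial equilibrium: Q_0 = 25.8333, P_0 = 183.3333; CS_0 = (1/2)(25.8333)(51.6667) = 667.3611, PS_0 = (1/2)(25.8333)(103.3333) = 1334.7222.
New equilibrium: 235 - 2Q = 42 + 4Q gives Q_1 = 32.1667, P_1 = 170.6667; CS_1 = 1034.6944, PS_1 = 2069.3889.
Change in total surplus = (1034.6944 + 2069.3889) - (667.3611 + 1334.7222) = 1102.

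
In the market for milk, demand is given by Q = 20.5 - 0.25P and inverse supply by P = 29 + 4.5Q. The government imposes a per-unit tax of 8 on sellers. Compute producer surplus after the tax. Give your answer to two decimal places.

63.06

Rewriting demand in inverse form: P = 82 - 4Q.
Pre-tax equilibrium: 82 - 4Q = 29 + 4.5Q gives Q* = 6.2353, P* = 57.0588.
With the tax, sellers need 8 more per unit: 82 - 4Q = 29 + 4.5Q + 8, so Q_t = 5.2941. Buyers pay P_b = 60.8235; sellers receive P_s = P_b - 8 = 52.8235.
PS = (1/2)(Q_t)(P_s - 29) = (1/2)(5.2941)(23.8235) = 63.0623.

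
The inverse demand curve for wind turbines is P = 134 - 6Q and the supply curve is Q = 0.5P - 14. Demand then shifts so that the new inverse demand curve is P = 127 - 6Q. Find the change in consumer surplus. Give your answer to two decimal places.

-67.27

Rewriting supply in inverse form: P = 28 + 2Q.
Initial equilibrium: Q_0 = 13.25, P_0 = 54.5; CS_0 = (1/2)(13.25)(79.5) = 526.6875, PS_0 = (1/2)(13.25)(26.5) = 175.5625.
New equilibrium: 127 - 6Q = 28 + 2Q gives Q_1 = 12.375, P_1 = 52.75; CS_1 = 459.4219, PS_1 = 153.1406.
Change in consumer surplus = 459.4219 - 526.6875 = -67.2656.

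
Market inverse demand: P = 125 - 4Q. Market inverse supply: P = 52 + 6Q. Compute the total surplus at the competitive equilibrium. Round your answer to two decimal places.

Set 125 - 4Q = 52 + 6Q, which gives 73 = 10Q, so Q* = 7.3 and P* = 125 - 4(7.3) = 95.8.
CS = (1/2)(7.3)(29.2) = 106.58 and PS = (1/2)(7.3)(43.8) = 159.87, so total surplus = 266.45.

266.45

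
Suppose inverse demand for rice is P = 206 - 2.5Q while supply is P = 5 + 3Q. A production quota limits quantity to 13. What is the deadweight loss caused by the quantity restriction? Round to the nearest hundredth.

1524.57

Without the quota, 206 - 2.5Q = 5 + 3Q gives Q* = 36.5455.
At Q = 13 the demand price is 206 - 2.5(13) = 173.5 and the supply price is 5 + 3(13) = 44.
Deadweight loss is the triangle between the curves from 13 to 36.5455: (1/2)(173.5 - 44)(36.5455 - 13) = 1524.5682.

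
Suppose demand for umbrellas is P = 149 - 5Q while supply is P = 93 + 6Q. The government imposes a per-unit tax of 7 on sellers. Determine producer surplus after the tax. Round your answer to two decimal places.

Pre-tax equilibrium: 149 - 5Q = 93 + 6Q gives Q* = 5.0909, P* = 123.5455.
A tax on sellers shifts supply up by 7: 149 - 5Q = 93 + 6Q + 7, so Q_t = 4.4545. Buyers pay P_b = 126.7273; sellers receive P_s = P_b - 7 = 119.7273.
PS = (1/2)(Q_t)(P_s - 93) = (1/2)(4.4545)(26.7273) = 59.5289.

59.53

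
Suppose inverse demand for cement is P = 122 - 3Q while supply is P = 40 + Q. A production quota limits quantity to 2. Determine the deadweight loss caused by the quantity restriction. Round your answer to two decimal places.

684.50

Unrestricted equilibrium: Q* = (122 - 40)/(3 + 1) = 20.5.
At Q = 2 the demand price is 122 - 3(2) = 116 and the supply price is 40 + (2) = 42.
Deadweight loss is the triangle between the curves from 2 to 20.5: (1/2)(116 - 42)(20.5 - 2) = 684.5.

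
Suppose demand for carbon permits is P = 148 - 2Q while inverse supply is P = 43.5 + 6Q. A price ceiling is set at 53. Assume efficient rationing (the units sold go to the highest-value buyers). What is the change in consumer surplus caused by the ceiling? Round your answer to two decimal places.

-22.72

Without the control, 148 - 2Q = 43.5 + 6Q so Q* = 13.0625 and P* = 121.875.
At the ceiling price 53, quantity supplied is (53 - 43.5)/6 = 1.5833; supply is the short side, so Q = 1.5833 trades at P = 53.
CS goes from (1/2)(13.0625)(26.125) = 170.6289 to 147.9097 (computed as (148 - 53)(1.5833) - (1/2)(2)(1.5833)^2), a change of -22.7192.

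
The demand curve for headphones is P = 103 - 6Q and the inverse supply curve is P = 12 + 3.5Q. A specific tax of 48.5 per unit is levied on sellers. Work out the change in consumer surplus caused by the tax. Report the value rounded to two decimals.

-215.23

Without the tax, 103 - 6Q = 12 + 3.5Q so Q* = 9.5789 and P* = 45.5263.
With the tax, sellers need 48.5 more per unit: 103 - 6Q = 12 + 3.5Q + 48.5, so Q_t = 4.4737. Buyers pay P_b = 76.1579; sellers receive P_s = P_b - 48.5 = 27.6579.
Consumers lose the trapezoid between P* and P_b out to Q_t plus the triangle from Q_t to Q*: change in CS = 60.0416 - 275.2687 = -215.2271.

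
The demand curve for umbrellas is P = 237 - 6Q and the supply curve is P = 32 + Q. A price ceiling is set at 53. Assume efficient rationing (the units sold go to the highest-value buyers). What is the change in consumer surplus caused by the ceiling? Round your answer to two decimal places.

-31.96

Without the control, 237 - 6Q = 32 + Q so Q* = 29.2857 and P* = 61.2857.
At P = 53, sellers supply (53 - 32)/1 = 21 while buyers want more, so the quantity traded is 21 at price 53.
CS goes from (1/2)(29.2857)(175.7143) = 2572.9592 to 2541 (computed as (237 - 53)(21) - (1/2)(6)(21)^2), a change of -31.9592.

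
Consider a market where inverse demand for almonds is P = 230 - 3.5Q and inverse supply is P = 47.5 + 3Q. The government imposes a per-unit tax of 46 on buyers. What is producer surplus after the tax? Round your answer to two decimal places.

661.50

Pre-tax equilibrium: 230 - 3.5Q = 47.5 + 3Q gives Q* = 28.0769, P* = 131.7308.
A tax on buyers shifts demand down by 46: (230 - 46) - 3.5Q = 47.5 + 3Q, so Q_t = 21. Buyers pay P_b = 156.5; sellers receive P_s = P_b - 46 = 110.5.
Producer surplus is the triangle above supply below P_s: (1/2)(21)(110.5 - 47.5) = 661.5.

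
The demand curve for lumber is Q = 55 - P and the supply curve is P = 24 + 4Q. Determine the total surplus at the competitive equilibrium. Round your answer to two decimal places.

Rewriting demand in inverse form: P = 55 - Q.
Equilibrium: 55 - Q = 24 + 4Q, so Q* = 6.2 and P* = 48.8.
Total surplus is the full triangle between the curves from 0 to Q*: (1/2)(6.2)(55 - 24) = 96.1.

96.10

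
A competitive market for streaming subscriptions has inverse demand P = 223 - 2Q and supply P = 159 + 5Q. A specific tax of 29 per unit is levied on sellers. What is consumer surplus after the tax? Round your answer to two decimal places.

25.00

Without the tax, 223 - 2Q = 159 + 5Q so Q* = 9.1429 and P* = 204.7143.
With the tax, sellers need 29 more per unit: 223 - 2Q = 159 + 5Q + 29, so Q_t = 5. Buyers pay P_b = 213; sellers receive P_s = P_b - 29 = 184.
Consumer surplus is the triangle under demand above P_b: (1/2)(5)(223 - 213) = 25.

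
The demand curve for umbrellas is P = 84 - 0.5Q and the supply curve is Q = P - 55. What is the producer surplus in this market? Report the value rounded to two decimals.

186.89

Rewriting supply in inverse form: P = 55 + Q.
Equilibrium: 84 - 0.5Q = 55 + Q, so Q* = 19.3333 and P* = 74.3333.
Producer surplus is the triangle above supply below P*: (1/2)(19.3333)(74.3333 - 55) = (1/2)(19.3333)(19.3333) = 186.8889.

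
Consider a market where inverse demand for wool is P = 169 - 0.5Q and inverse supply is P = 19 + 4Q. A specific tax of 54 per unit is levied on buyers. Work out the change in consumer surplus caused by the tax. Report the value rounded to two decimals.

Pre-tax equilibrium: 169 - 0.5Q = 19 + 4Q gives Q* = 33.3333, P* = 152.3333.
A tax on buyers shifts demand down by 54: (169 - 54) - 0.5Q = 19 + 4Q, so Q_t = 21.3333. Buyers pay P_b = 158.3333; sellers receive P_s = P_b - 54 = 104.3333.
CS falls from (1/2)(33.3333)(16.6667) = 277.7778 to (1/2)(21.3333)(10.6667) = 113.7778, a change of -164.

-164.00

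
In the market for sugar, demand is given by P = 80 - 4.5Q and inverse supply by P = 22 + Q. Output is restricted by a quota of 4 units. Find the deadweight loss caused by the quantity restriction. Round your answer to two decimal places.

Unrestricted equilibrium: Q* = (80 - 22)/(4.5 + 1) = 10.5455.
At Q = 4 the demand price is 80 - 4.5(4) = 62 and the supply price is 22 + (4) = 26.
DWL = (1/2)(gap between curves at 4) x (Q* - 4) = (1/2)(36)(6.5455) = 117.8182.

117.82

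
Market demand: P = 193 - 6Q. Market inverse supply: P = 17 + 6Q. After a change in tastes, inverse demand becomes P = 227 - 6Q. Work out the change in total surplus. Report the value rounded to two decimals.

Initial equilibrium: Q_0 = 14.6667, P_0 = 105; CS_0 = (1/2)(14.6667)(88) = 645.3333, PS_0 = (1/2)(14.6667)(88) = 645.3333.
New equilibrium: 227 - 6Q = 17 + 6Q gives Q_1 = 17.5, P_1 = 122; CS_1 = 918.75, PS_1 = 918.75.
Change in total surplus = (918.75 + 918.75) - (645.3333 + 645.3333) = 546.8333.

546.83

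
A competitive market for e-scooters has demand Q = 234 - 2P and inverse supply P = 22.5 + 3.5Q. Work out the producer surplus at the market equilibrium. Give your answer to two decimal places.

Rewriting demand in inverse form: P = 117 - 0.5Q.
Set 117 - 0.5Q = 22.5 + 3.5Q, which gives 94.5 = 4Q, so Q* = 23.625 and P* = 117 - 0.5(23.625) = 105.1875.
PS is the area between P* and the supply curve from 0 to Q*: (1/2)(23.625)(82.6875) = 976.7461.

976.75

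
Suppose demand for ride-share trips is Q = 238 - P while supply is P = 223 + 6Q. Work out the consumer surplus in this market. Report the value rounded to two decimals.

2.30

Rewriting demand in inverse form: P = 238 - Q.
Equilibrium: 238 - Q = 223 + 6Q, so Q* = 2.1429 and P* = 235.8571.
Consumer surplus is the triangle under demand above P*: (1/2)(2.1429)(238 - 235.8571) = (1/2)(2.1429)(2.1429) = 2.2959.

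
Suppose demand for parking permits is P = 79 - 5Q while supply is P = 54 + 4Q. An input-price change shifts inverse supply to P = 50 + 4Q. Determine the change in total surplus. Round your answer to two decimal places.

Initial equilibrium: Q_0 = 2.7778, P_0 = 65.1111; CS_0 = (1/2)(2.7778)(13.8889) = 19.2901, PS_0 = (1/2)(2.7778)(11.1111) = 15.4321.
New equilibrium: 79 - 5Q = 50 + 4Q gives Q_1 = 3.2222, P_1 = 62.8889; CS_1 = 25.9568, PS_1 = 20.7654.
Change in total surplus = (25.9568 + 20.7654) - (19.2901 + 15.4321) = 12.

12.00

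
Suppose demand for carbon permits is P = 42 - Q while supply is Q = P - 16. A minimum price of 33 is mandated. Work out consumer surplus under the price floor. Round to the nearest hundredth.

Rewriting supply in inverse form: P = 16 + Q.
Without the control, 42 - Q = 16 + Q so Q* = 13 and P* = 29.
At P = 33, buyers demand (42 - 33)/1 = 9 while sellers would supply more, so the quantity traded is 9 at price 33.
CS is the triangle under demand above 33: (1/2)(9)(42 - 33) = 40.5.

40.50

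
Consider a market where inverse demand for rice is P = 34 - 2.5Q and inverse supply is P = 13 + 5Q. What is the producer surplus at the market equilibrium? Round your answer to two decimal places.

Equilibrium: 34 - 2.5Q = 13 + 5Q, so Q* = 2.8 and P* = 27.
The supply curve's price intercept is 13, so PS = (1/2)(Q*)(P* - 13) = (1/2)(2.8)(14) = 19.6.

19.60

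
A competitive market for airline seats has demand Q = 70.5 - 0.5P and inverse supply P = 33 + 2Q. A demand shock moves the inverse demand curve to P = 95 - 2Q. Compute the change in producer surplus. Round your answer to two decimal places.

-488.75

Rewriting demand in inverse form: P = 141 - 2Q.
Initial equilibrium: Q_0 = 27, P_0 = 87; CS_0 = (1/2)(27)(54) = 729, PS_0 = (1/2)(27)(54) = 729.
New equilibrium: 95 - 2Q = 33 + 2Q gives Q_1 = 15.5, P_1 = 64; CS_1 = 240.25, PS_1 = 240.25.
Change in producer surplus = 240.25 - 729 = -488.75.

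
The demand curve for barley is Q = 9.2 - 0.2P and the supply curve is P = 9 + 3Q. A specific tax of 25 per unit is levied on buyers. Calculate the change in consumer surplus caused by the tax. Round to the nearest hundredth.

-47.85

Rewriting demand in inverse form: P = 46 - 5Q.
Without the tax, 46 - 5Q = 9 + 3Q so Q* = 4.625 and P* = 22.875.
With the tax, buyers' net willingness to pay falls by 25: (46 - 25) - 5Q = 9 + 3Q, so Q_t = 1.5. Buyers pay P_b = 38.5; sellers receive P_s = P_b - 25 = 13.5.
CS falls from (1/2)(4.625)(23.125) = 53.4766 to (1/2)(1.5)(7.5) = 5.625, a change of -47.8516.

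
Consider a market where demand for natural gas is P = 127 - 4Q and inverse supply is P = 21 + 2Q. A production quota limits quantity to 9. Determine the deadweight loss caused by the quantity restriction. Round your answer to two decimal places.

Without the quota, 127 - 4Q = 21 + 2Q gives Q* = 17.6667.
At Q = 9 the demand price is 127 - 4(9) = 91 and the supply price is 21 + 2(9) = 39.
Deadweight loss is the triangle between the curves from 9 to 17.6667: (1/2)(91 - 39)(17.6667 - 9) = 225.3333.

225.33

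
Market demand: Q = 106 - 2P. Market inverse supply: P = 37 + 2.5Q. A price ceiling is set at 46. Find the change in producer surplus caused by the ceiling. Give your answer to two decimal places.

-19.36

Rewriting demand in inverse form: P = 53 - 0.5Q.
Without the control, 53 - 0.5Q = 37 + 2.5Q so Q* = 5.3333 and P* = 50.3333.
At the ceiling price 46, quantity supplied is (46 - 37)/2.5 = 3.6; supply is the short side, so Q = 3.6 trades at P = 46.
PS goes from (1/2)(5.3333)(13.3333) = 35.5556 to 16.2 (computed as (46 - 37)(3.6) - (1/2)(2.5)(3.6)^2), a change of -19.3556.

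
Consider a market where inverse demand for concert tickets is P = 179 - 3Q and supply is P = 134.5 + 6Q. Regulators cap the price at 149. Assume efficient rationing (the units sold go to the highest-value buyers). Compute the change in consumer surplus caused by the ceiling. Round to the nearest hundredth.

Free-market equilibrium: 179 - 3Q = 134.5 + 6Q gives Q* = 4.9444, P* = 164.1667.
At the ceiling price 149, quantity supplied is (149 - 134.5)/6 = 2.4167; supply is the short side, so Q = 2.4167 trades at P = 149.
CS goes from (1/2)(4.9444)(14.8333) = 36.6713 to 63.7396 (computed as (179 - 149)(2.4167) - (1/2)(3)(2.4167)^2), a change of 27.0683.

27.07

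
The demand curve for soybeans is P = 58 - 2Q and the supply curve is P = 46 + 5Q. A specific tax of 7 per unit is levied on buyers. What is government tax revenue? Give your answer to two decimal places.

5.00

Pre-tax equilibrium: 58 - 2Q = 46 + 5Q gives Q* = 1.7143, P* = 54.5714.
With the tax, buyers' net willingness to pay falls by 7: (58 - 7) - 2Q = 46 + 5Q, so Q_t = 0.7143. Buyers pay P_b = 56.5714; sellers receive P_s = P_b - 7 = 49.5714.
Revenue is the tax times quantity traded: 7 x 0.7143 = 5.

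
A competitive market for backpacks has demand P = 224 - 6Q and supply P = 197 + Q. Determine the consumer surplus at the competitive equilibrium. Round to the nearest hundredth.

44.63

Set 224 - 6Q = 197 + Q, which gives 27 = 7Q, so Q* = 3.8571 and P* = 224 - 6(3.8571) = 200.8571.
CS is the area between the demand curve and P* from 0 to Q*: (1/2)(3.8571)(23.1429) = 44.6327.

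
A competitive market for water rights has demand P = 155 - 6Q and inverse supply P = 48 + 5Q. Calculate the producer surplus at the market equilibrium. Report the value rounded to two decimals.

Set 155 - 6Q = 48 + 5Q, which gives 107 = 11Q, so Q* = 9.7273 and P* = 155 - 6(9.7273) = 96.6364.
PS is the area between P* and the supply curve from 0 to Q*: (1/2)(9.7273)(48.6364) = 236.5496.

236.55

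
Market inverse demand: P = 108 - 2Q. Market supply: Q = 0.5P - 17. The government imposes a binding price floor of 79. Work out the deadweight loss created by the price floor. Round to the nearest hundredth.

32.00

Rewriting supply in inverse form: P = 34 + 2Q.
Without the control, 108 - 2Q = 34 + 2Q so Q* = 18.5 and P* = 71.
At P = 79, buyers demand (108 - 79)/2 = 14.5 while sellers would supply more, so the quantity traded is 14.5 at price 79.
At Q = 14.5 the demand price is 79 and the supply price is 63. Deadweight loss is the triangle between the curves from 14.5 to 18.5: (1/2)(79 - 63)(18.5 - 14.5) = 32.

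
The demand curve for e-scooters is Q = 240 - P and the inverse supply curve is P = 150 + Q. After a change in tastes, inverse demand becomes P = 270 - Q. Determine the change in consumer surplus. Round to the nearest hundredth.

Rewriting demand in inverse form: P = 240 - Q.
Initial equilibrium: Q_0 = 45, P_0 = 195; CS_0 = (1/2)(45)(45) = 1012.5, PS_0 = (1/2)(45)(45) = 1012.5.
New equilibrium: 270 - Q = 150 + Q gives Q_1 = 60, P_1 = 210; CS_1 = 1800, PS_1 = 1800.
Change in consumer surplus = 1800 - 1012.5 = 787.5.

787.50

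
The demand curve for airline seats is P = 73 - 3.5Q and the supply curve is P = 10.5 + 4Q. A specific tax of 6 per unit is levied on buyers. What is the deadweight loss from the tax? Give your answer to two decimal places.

2.40

Without the tax, 73 - 3.5Q = 10.5 + 4Q so Q* = 8.3333 and P* = 43.8333.
A tax on buyers shifts demand down by 6: (73 - 6) - 3.5Q = 10.5 + 4Q, so Q_t = 7.5333. Buyers pay P_b = 46.6333; sellers receive P_s = P_b - 6 = 40.6333.
The welfare triangle lost has base Q* - Q_t = 0.8 and height t = 6, so DWL = (1/2)(0.8)(6) = 2.4.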